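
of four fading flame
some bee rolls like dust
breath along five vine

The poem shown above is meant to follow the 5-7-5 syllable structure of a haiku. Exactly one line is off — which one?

Line 1: of (1), four (1), fading (2), flame (1) → 5 ✓
Line 2: some (1), bee (1), rolls (1), like (1), dust (1) → 5 (expected 7)
Line 3: breath (1), along (2), five (1), vine (1) → 5 ✓

The second line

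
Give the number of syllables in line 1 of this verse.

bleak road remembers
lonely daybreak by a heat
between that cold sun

Line 1: "bleak road remembers": 1+1+3 = 5

5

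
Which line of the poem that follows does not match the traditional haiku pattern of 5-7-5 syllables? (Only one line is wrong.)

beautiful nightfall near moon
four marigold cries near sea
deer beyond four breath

Line 1: beautiful (3), nightfall (2), near (1), moon (1) → 7 (expected 5)
Line 2: four (1), marigold (3), cries (1), near (1), sea (1) → 7 ✓
Line 3: deer (1), beyond (2), four (1), breath (1) → 5 ✓

The first line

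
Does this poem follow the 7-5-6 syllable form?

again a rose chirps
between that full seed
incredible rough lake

Line 1: "again a rose chirps": 2+1+1+1 = 5 (expected 7)
Line 2: "between that full seed": 2+1+1+1 = 5 ✓
Line 3: "incredible rough lake": 4+1+1 = 6 ✓

No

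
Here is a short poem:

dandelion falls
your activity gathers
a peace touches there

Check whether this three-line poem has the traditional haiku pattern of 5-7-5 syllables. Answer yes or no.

Line 1: "dandelion falls": 4+1 = 5 ✓
Line 2: "your activity gathers": 1+4+2 = 7 ✓
Line 3: "a peace touches there": 1+1+2+1 = 5 ✓

Yes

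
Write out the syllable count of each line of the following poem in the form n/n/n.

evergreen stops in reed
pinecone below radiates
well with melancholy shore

6/7/7

Line 1: evergreen(3) + stops(1) + in(1) + reed(1) = 6
Line 2: pinecone(2) + below(2) + radiates(3) = 7
Line 3: well(1) + with(1) + melancholy(4) + shore(1) = 7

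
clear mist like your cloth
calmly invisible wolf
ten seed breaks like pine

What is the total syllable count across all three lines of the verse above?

17

Line 1: clear (1), mist (1), like (1), your (1), cloth (1) → 5
Line 2: calmly (2), invisible (4), wolf (1) → 7
Line 3: ten (1), seed (1), breaks (1), like (1), pine (1) → 5
Total: 5 + 7 + 5 = 17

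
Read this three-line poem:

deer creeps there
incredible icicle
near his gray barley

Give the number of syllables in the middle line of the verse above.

The middle line: "incredible icicle": 4+3 = 7

7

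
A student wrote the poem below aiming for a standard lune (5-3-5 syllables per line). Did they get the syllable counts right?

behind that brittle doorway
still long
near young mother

No

Line 1: "behind that brittle doorway": 2+1+2+2 = 7 (expected 5)
Line 2: "still long": 1+1 = 2 (expected 3)
Line 3: "near young mother": 1+1+2 = 4 (expected 5)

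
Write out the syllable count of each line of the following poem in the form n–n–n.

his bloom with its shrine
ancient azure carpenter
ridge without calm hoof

Line 1: his(1) + bloom(1) + with(1) + its(1) + shrine(1) = 5
Line 2: ancient(2) + azure(2) + carpenter(3) = 7
Line 3: ridge(1) + without(2) + calm(1) + hoof(1) = 5

5–7–5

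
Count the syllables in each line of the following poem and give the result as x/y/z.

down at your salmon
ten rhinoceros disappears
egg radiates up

Line 1: down (1), at (1), your (1), salmon (2) → 5
Line 2: ten (1), rhinoceros (4), disappears (3) → 8
Line 3: egg (1), radiates (3), up (1) → 5

5/8/5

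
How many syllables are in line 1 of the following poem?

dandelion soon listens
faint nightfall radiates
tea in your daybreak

Line 1: "dandelion soon listens": 4+1+2 = 7

7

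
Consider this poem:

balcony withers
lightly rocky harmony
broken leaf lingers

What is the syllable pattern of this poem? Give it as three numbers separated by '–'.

Line 1: "balcony withers": 3+2 = 5
Line 2: "lightly rocky harmony": 2+2+3 = 7
Line 3: "broken leaf lingers": 2+1+2 = 5

5–7–5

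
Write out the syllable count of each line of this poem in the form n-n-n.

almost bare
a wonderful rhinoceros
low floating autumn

Line 1: almost(2) + bare(1) = 3
Line 2: a(1) + wonderful(3) + rhinoceros(4) = 8
Line 3: low(1) + floating(2) + autumn(2) = 5

3-8-5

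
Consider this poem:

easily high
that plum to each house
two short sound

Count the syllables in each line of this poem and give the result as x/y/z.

4/5/3

Line 1: easily(3) + high(1) = 4
Line 2: that(1) + plum(1) + to(1) + each(1) + house(1) = 5
Line 3: two(1) + short(1) + sound(1) = 3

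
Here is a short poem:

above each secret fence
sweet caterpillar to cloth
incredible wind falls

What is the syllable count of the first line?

6

The first line: above(2) + each(1) + secret(2) + fence(1) = 6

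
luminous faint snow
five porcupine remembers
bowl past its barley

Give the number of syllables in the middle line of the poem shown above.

7

The middle line: "five porcupine remembers": 1+3+3 = 7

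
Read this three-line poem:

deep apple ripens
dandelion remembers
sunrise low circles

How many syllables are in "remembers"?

3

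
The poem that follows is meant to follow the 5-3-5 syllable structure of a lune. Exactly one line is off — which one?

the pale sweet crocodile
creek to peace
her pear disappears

The first line

Line 1: the(1) + pale(1) + sweet(1) + crocodile(3) = 6 (expected 5)
Line 2: creek(1) + to(1) + peace(1) = 3 ✓
Line 3: her(1) + pear(1) + disappears(3) = 5 ✓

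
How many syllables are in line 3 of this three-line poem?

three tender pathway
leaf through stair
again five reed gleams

Line 3: again (2), five (1), reed (1), gleams (1) → 5

5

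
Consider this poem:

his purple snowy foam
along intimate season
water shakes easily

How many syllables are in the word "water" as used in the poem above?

2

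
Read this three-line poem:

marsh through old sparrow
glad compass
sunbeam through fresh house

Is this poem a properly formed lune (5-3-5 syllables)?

Yes

Line 1: "marsh through old sparrow": 1+1+1+2 = 5 ✓
Line 2: "glad compass": 1+2 = 3 ✓
Line 3: "sunbeam through fresh house": 2+1+1+1 = 5 ✓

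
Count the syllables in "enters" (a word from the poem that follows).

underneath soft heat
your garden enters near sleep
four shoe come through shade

2

"enters" has 2 syllables.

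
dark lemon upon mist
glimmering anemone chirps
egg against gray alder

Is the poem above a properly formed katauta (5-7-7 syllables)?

No

Line 1: dark(1) + lemon(2) + upon(2) + mist(1) = 6 (expected 5)
Line 2: glimmering(3) + anemone(4) + chirps(1) = 8 (expected 7)
Line 3: egg(1) + against(2) + gray(1) + alder(2) = 6 (expected 7)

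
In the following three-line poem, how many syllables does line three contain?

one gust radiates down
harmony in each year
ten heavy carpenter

6

Line three: ten(1) + heavy(2) + carpenter(3) = 6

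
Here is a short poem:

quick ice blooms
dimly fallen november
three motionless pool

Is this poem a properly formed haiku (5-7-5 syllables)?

No

Line 1: quick(1) + ice(1) + blooms(1) = 3 (expected 5)
Line 2: dimly(2) + fallen(2) + november(3) = 7 ✓
Line 3: three(1) + motionless(3) + pool(1) = 5 ✓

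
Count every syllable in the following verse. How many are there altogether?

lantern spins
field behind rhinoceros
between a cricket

15

Line 1: "lantern spins": 2+1 = 3
Line 2: "field behind rhinoceros": 1+2+4 = 7
Line 3: "between a cricket": 2+1+2 = 5
Total: 3 + 7 + 5 = 15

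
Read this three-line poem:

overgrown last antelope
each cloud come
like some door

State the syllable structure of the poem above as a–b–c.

Line 1: "overgrown last antelope": 3+1+3 = 7
Line 2: "each cloud come": 1+1+1 = 3
Line 3: "like some door": 1+1+1 = 3

7–3–3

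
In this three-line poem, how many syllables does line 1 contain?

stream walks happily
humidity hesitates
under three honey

Line 1: stream (1), walks (1), happily (3) → 5

5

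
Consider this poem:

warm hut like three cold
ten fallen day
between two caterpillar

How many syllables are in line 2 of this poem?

4

Line 2: ten (1), fallen (2), day (1) → 4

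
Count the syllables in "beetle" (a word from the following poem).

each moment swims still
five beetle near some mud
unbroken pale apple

"beetle" has 2 syllables.

2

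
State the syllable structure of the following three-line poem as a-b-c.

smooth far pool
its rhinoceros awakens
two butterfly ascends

Line 1: smooth (1), far (1), pool (1) → 3
Line 2: its (1), rhinoceros (4), awakens (3) → 8
Line 3: two (1), butterfly (3), ascends (2) → 6

3-8-6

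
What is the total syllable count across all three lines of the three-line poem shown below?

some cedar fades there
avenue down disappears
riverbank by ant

17

Line 1: some (1), cedar (2), fades (1), there (1) → 5
Line 2: avenue (3), down (1), disappears (3) → 7
Line 3: riverbank (3), by (1), ant (1) → 5
Total: 5 + 7 + 5 = 17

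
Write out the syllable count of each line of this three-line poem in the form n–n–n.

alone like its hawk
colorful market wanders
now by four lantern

Line 1: alone (2), like (1), its (1), hawk (1) → 5
Line 2: colorful (3), market (2), wanders (2) → 7
Line 3: now (1), by (1), four (1), lantern (2) → 5

5–7–5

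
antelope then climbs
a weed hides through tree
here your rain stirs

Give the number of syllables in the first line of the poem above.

The first line: "antelope then climbs": 3+1+1 = 5

5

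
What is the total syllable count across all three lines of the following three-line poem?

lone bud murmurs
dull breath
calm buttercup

10

Line 1: "lone bud murmurs": 1+1+2 = 4
Line 2: "dull breath": 1+1 = 2
Line 3: "calm buttercup": 1+3 = 4
Total: 4 + 2 + 4 = 10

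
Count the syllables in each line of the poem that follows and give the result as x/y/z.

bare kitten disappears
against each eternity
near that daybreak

6/7/4

Line 1: bare (1), kitten (2), disappears (3) → 6
Line 2: against (2), each (1), eternity (4) → 7
Line 3: near (1), that (1), daybreak (2) → 4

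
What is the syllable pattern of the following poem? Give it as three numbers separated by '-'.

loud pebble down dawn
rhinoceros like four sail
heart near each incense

5-7-5

Line 1: loud (1), pebble (2), down (1), dawn (1) → 5
Line 2: rhinoceros (4), like (1), four (1), sail (1) → 7
Line 3: heart (1), near (1), each (1), incense (2) → 5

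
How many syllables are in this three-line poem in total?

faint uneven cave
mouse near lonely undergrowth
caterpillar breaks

Line 1: "faint uneven cave": 1+3+1 = 5
Line 2: "mouse near lonely undergrowth": 1+1+2+3 = 7
Line 3: "caterpillar breaks": 4+1 = 5
Total: 5 + 7 + 5 = 17

17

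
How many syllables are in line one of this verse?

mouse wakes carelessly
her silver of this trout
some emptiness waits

Line one: "mouse wakes carelessly": 1+1+3 = 5

5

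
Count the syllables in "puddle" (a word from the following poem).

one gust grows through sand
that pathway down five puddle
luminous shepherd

"puddle" has 2 syllables.

2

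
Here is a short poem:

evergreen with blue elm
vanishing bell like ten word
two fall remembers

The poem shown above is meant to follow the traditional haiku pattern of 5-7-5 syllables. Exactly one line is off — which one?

Line 1: evergreen (3), with (1), blue (1), elm (1) → 6 (expected 5)
Line 2: vanishing (3), bell (1), like (1), ten (1), word (1) → 7 ✓
Line 3: two (1), fall (1), remembers (3) → 5 ✓

The first line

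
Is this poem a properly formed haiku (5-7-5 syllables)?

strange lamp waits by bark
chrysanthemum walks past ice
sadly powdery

Yes

Line 1: strange(1) + lamp(1) + waits(1) + by(1) + bark(1) = 5 ✓
Line 2: chrysanthemum(4) + walks(1) + past(1) + ice(1) = 7 ✓
Line 3: sadly(2) + powdery(3) = 5 ✓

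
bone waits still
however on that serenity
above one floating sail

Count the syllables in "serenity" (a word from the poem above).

4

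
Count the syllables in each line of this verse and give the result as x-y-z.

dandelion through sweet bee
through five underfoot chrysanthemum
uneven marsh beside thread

7-9-7

Line 1: "dandelion through sweet bee": 4+1+1+1 = 7
Line 2: "through five underfoot chrysanthemum": 1+1+3+4 = 9
Line 3: "uneven marsh beside thread": 3+1+2+1 = 7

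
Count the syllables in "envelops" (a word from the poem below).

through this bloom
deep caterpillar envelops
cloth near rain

"envelops" has 3 syllables.

3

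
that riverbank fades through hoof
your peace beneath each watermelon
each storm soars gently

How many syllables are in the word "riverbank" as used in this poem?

3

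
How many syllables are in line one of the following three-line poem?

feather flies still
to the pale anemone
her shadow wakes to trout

4

Line one: feather(2) + flies(1) + still(1) = 4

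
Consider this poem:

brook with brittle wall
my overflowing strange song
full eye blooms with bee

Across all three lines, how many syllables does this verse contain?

17

Line 1: brook(1) + with(1) + brittle(2) + wall(1) = 5
Line 2: my(1) + overflowing(4) + strange(1) + song(1) = 7
Line 3: full(1) + eye(1) + blooms(1) + with(1) + bee(1) = 5
Total: 5 + 7 + 5 = 17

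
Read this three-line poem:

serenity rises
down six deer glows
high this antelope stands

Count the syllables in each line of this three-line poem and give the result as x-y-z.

Line 1: serenity(4) + rises(2) = 6
Line 2: down(1) + six(1) + deer(1) + glows(1) = 4
Line 3: high(1) + this(1) + antelope(3) + stands(1) = 6

6-4-6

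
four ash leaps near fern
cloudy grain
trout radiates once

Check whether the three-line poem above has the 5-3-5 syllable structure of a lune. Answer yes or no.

Line 1: four(1) + ash(1) + leaps(1) + near(1) + fern(1) = 5 ✓
Line 2: cloudy(2) + grain(1) = 3 ✓
Line 3: trout(1) + radiates(3) + once(1) = 5 ✓

Yes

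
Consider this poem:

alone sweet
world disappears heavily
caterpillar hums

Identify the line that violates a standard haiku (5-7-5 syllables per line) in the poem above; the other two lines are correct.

Line 1: "alone sweet": 2+1 = 3 (expected 5)
Line 2: "world disappears heavily": 1+3+3 = 7 ✓
Line 3: "caterpillar hums": 4+1 = 5 ✓

Line 1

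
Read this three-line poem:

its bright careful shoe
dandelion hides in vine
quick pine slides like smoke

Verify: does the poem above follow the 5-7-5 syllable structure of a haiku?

Line 1: its(1) + bright(1) + careful(2) + shoe(1) = 5 ✓
Line 2: dandelion(4) + hides(1) + in(1) + vine(1) = 7 ✓
Line 3: quick(1) + pine(1) + slides(1) + like(1) + smoke(1) = 5 ✓

Yes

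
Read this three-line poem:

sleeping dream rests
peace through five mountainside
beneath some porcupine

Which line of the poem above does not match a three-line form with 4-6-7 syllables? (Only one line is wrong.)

The third line

Line 1: "sleeping dream rests": 2+1+1 = 4 ✓
Line 2: "peace through five mountainside": 1+1+1+3 = 6 ✓
Line 3: "beneath some porcupine": 2+1+3 = 6 (expected 7)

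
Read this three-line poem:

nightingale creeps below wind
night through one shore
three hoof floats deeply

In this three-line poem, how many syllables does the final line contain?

The final line: three(1) + hoof(1) + floats(1) + deeply(2) = 5

5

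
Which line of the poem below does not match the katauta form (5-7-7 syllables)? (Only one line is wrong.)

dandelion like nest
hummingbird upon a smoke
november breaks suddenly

Line 1: "dandelion like nest": 4+1+1 = 6 (expected 5)
Line 2: "hummingbird upon a smoke": 3+2+1+1 = 7 ✓
Line 3: "november breaks suddenly": 3+1+3 = 7 ✓

The first line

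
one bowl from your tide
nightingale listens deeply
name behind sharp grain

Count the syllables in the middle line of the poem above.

The middle line: "nightingale listens deeply": 3+2+2 = 7

7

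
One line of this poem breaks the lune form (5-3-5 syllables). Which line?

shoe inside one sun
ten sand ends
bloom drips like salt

The third line

Line 1: shoe (1), inside (2), one (1), sun (1) → 5 ✓
Line 2: ten (1), sand (1), ends (1) → 3 ✓
Line 3: bloom (1), drips (1), like (1), salt (1) → 4 (expected 5)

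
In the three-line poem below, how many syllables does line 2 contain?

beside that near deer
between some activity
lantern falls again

Line 2: between (2), some (1), activity (4) → 7

7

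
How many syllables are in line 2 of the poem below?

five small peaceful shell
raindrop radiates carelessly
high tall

Line 2: raindrop(2) + radiates(3) + carelessly(3) = 8

8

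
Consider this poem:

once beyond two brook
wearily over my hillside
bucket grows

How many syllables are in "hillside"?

2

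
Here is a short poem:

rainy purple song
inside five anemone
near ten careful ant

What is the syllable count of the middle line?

7

The middle line: "inside five anemone": 2+1+4 = 7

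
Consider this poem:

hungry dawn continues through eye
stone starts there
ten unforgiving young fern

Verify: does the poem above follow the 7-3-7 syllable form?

Line 1: hungry(2) + dawn(1) + continues(3) + through(1) + eye(1) = 8 (expected 7)
Line 2: stone(1) + starts(1) + there(1) = 3 ✓
Line 3: ten(1) + unforgiving(4) + young(1) + fern(1) = 7 ✓

No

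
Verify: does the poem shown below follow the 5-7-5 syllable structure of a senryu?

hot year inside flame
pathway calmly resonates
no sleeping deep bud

Yes

Line 1: hot (1), year (1), inside (2), flame (1) → 5 ✓
Line 2: pathway (2), calmly (2), resonates (3) → 7 ✓
Line 3: no (1), sleeping (2), deep (1), bud (1) → 5 ✓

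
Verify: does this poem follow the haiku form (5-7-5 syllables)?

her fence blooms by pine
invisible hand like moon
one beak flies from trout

Line 1: her(1) + fence(1) + blooms(1) + by(1) + pine(1) = 5 ✓
Line 2: invisible(4) + hand(1) + like(1) + moon(1) = 7 ✓
Line 3: one(1) + beak(1) + flies(1) + from(1) + trout(1) = 5 ✓

Yes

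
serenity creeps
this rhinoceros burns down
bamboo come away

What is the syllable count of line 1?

5

Line 1: "serenity creeps": 4+1 = 5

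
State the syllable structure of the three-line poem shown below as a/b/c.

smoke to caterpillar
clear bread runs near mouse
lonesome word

6/5/3

Line 1: "smoke to caterpillar": 1+1+4 = 6
Line 2: "clear bread runs near mouse": 1+1+1+1+1 = 5
Line 3: "lonesome word": 2+1 = 3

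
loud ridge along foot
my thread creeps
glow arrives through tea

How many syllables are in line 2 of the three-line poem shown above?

3

Line 2: my (1), thread (1), creeps (1) → 3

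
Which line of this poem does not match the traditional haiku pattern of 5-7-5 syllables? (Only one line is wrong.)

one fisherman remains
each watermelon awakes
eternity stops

Line 1: "one fisherman remains": 1+3+2 = 6 (expected 5)
Line 2: "each watermelon awakes": 1+4+2 = 7 ✓
Line 3: "eternity stops": 4+1 = 5 ✓

The first line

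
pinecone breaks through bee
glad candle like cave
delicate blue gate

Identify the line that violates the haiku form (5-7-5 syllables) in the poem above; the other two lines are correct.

Line 1: pinecone(2) + breaks(1) + through(1) + bee(1) = 5 ✓
Line 2: glad(1) + candle(2) + like(1) + cave(1) = 5 (expected 7)
Line 3: delicate(3) + blue(1) + gate(1) = 5 ✓

The second line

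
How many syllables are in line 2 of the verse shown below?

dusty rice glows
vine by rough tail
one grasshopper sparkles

4

Line 2: vine (1), by (1), rough (1), tail (1) → 4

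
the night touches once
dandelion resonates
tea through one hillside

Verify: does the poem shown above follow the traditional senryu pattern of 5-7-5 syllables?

Line 1: the (1), night (1), touches (2), once (1) → 5 ✓
Line 2: dandelion (4), resonates (3) → 7 ✓
Line 3: tea (1), through (1), one (1), hillside (2) → 5 ✓

Yes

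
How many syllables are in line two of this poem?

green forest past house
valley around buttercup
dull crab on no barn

7

Line two: valley (2), around (2), buttercup (3) → 7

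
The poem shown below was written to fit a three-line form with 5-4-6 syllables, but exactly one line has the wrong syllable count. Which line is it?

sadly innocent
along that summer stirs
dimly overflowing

Line 1: sadly(2) + innocent(3) = 5 ✓
Line 2: along(2) + that(1) + summer(2) + stirs(1) = 6 (expected 4)
Line 3: dimly(2) + overflowing(4) = 6 ✓

The second line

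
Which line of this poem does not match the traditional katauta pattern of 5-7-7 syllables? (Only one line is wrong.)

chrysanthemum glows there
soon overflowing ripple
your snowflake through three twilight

Line 1: chrysanthemum(4) + glows(1) + there(1) = 6 (expected 5)
Line 2: soon(1) + overflowing(4) + ripple(2) = 7 ✓
Line 3: your(1) + snowflake(2) + through(1) + three(1) + twilight(2) = 7 ✓

The first line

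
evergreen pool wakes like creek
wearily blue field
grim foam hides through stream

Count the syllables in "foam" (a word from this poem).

1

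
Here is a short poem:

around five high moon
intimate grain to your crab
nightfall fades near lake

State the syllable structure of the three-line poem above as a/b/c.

Line 1: around(2) + five(1) + high(1) + moon(1) = 5
Line 2: intimate(3) + grain(1) + to(1) + your(1) + crab(1) = 7
Line 3: nightfall(2) + fades(1) + near(1) + lake(1) = 5

5/7/5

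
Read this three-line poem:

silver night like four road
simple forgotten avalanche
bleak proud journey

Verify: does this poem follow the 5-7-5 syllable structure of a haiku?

Line 1: "silver night like four road": 2+1+1+1+1 = 6 (expected 5)
Line 2: "simple forgotten avalanche": 2+3+3 = 8 (expected 7)
Line 3: "bleak proud journey": 1+1+2 = 4 (expected 5)

No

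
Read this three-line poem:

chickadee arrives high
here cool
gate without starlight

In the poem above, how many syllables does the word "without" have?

2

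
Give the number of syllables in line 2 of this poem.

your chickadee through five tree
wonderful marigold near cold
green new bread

Line 2: wonderful (3), marigold (3), near (1), cold (1) → 8

8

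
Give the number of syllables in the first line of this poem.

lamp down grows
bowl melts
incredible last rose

The first line: "lamp down grows": 1+1+1 = 3

3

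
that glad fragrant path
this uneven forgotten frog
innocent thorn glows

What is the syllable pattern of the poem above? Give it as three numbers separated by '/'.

5/8/5

Line 1: that (1), glad (1), fragrant (2), path (1) → 5
Line 2: this (1), uneven (3), forgotten (3), frog (1) → 8
Line 3: innocent (3), thorn (1), glows (1) → 5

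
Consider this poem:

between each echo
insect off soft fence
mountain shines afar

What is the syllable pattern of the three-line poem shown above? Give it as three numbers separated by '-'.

Line 1: "between each echo": 2+1+2 = 5
Line 2: "insect off soft fence": 2+1+1+1 = 5
Line 3: "mountain shines afar": 2+1+2 = 5

5-5-5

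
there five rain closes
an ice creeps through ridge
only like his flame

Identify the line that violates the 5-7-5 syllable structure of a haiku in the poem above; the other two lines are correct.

Line 1: "there five rain closes": 1+1+1+2 = 5 ✓
Line 2: "an ice creeps through ridge": 1+1+1+1+1 = 5 (expected 7)
Line 3: "only like his flame": 2+1+1+1 = 5 ✓

Line 2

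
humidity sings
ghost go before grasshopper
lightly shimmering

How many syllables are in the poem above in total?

Line 1: humidity(4) + sings(1) = 5
Line 2: ghost(1) + go(1) + before(2) + grasshopper(3) = 7
Line 3: lightly(2) + shimmering(3) = 5
Total: 5 + 7 + 5 = 17

17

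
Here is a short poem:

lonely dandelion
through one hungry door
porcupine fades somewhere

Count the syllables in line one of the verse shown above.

6

Line one: "lonely dandelion": 2+4 = 6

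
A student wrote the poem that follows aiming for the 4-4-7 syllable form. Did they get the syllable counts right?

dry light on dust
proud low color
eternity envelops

Yes

Line 1: dry (1), light (1), on (1), dust (1) → 4 ✓
Line 2: proud (1), low (1), color (2) → 4 ✓
Line 3: eternity (4), envelops (3) → 7 ✓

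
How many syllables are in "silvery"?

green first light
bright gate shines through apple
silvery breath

"silvery" has 3 syllables.

3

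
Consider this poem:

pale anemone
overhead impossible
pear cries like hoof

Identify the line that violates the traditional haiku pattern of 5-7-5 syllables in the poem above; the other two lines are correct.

Line 3

Line 1: pale(1) + anemone(4) = 5 ✓
Line 2: overhead(3) + impossible(4) = 7 ✓
Line 3: pear(1) + cries(1) + like(1) + hoof(1) = 4 (expected 5)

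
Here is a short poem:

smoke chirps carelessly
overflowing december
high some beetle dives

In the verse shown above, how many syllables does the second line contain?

7

The second line: overflowing(4) + december(3) = 7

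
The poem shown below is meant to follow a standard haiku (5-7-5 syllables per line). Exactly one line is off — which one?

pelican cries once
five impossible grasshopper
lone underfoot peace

Line 2

Line 1: pelican(3) + cries(1) + once(1) = 5 ✓
Line 2: five(1) + impossible(4) + grasshopper(3) = 8 (expected 7)
Line 3: lone(1) + underfoot(3) + peace(1) = 5 ✓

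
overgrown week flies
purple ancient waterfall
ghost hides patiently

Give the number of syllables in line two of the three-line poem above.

7

Line two: purple(2) + ancient(2) + waterfall(3) = 7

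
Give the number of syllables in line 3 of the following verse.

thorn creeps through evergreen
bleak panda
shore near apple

Line 3: shore (1), near (1), apple (2) → 4

4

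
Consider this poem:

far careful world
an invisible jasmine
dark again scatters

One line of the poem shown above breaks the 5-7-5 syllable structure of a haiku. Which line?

Line 1: far (1), careful (2), world (1) → 4 (expected 5)
Line 2: an (1), invisible (4), jasmine (2) → 7 ✓
Line 3: dark (1), again (2), scatters (2) → 5 ✓

The first line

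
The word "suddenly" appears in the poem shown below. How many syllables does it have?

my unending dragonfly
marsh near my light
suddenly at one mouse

"suddenly" has 3 syllables.

3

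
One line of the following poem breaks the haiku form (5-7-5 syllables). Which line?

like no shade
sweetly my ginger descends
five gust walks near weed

Line 1: like (1), no (1), shade (1) → 3 (expected 5)
Line 2: sweetly (2), my (1), ginger (2), descends (2) → 7 ✓
Line 3: five (1), gust (1), walks (1), near (1), weed (1) → 5 ✓

Line 1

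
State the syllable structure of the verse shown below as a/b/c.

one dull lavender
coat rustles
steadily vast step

5/3/5

Line 1: one(1) + dull(1) + lavender(3) = 5
Line 2: coat(1) + rustles(2) = 3
Line 3: steadily(3) + vast(1) + step(1) = 5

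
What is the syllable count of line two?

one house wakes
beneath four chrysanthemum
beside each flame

Line two: beneath (2), four (1), chrysanthemum (4) → 7

7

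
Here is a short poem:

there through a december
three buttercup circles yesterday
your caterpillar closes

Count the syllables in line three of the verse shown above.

7

Line three: "your caterpillar closes": 1+4+2 = 7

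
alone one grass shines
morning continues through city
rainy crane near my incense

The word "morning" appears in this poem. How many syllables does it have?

"morning" has 2 syllables.

2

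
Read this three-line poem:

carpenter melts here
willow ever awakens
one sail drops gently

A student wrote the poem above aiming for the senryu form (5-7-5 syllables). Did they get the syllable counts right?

Yes

Line 1: "carpenter melts here": 3+1+1 = 5 ✓
Line 2: "willow ever awakens": 2+2+3 = 7 ✓
Line 3: "one sail drops gently": 1+1+1+2 = 5 ✓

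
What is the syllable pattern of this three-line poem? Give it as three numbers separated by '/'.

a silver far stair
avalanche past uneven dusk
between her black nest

Line 1: a (1), silver (2), far (1), stair (1) → 5
Line 2: avalanche (3), past (1), uneven (3), dusk (1) → 8
Line 3: between (2), her (1), black (1), nest (1) → 5

5/8/5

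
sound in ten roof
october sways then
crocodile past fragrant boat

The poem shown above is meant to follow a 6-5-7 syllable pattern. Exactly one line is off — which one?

Line 1: "sound in ten roof": 1+1+1+1 = 4 (expected 6)
Line 2: "october sways then": 3+1+1 = 5 ✓
Line 3: "crocodile past fragrant boat": 3+1+2+1 = 7 ✓

Line 1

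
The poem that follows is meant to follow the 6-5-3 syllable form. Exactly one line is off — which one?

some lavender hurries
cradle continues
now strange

The third line

Line 1: some (1), lavender (3), hurries (2) → 6 ✓
Line 2: cradle (2), continues (3) → 5 ✓
Line 3: now (1), strange (1) → 2 (expected 3)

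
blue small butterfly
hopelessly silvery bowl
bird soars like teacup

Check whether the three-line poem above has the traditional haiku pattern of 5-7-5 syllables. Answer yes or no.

Yes

Line 1: "blue small butterfly": 1+1+3 = 5 ✓
Line 2: "hopelessly silvery bowl": 3+3+1 = 7 ✓
Line 3: "bird soars like teacup": 1+1+1+2 = 5 ✓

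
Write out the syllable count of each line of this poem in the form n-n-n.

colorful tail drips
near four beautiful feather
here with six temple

5-7-5

Line 1: "colorful tail drips": 3+1+1 = 5
Line 2: "near four beautiful feather": 1+1+3+2 = 7
Line 3: "here with six temple": 1+1+1+2 = 5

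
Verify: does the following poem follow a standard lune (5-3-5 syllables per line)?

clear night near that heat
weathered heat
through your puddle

Line 1: "clear night near that heat": 1+1+1+1+1 = 5 ✓
Line 2: "weathered heat": 2+1 = 3 ✓
Line 3: "through your puddle": 1+1+2 = 4 (expected 5)

No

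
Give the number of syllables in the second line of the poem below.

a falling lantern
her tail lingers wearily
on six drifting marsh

7

The second line: her (1), tail (1), lingers (2), wearily (3) → 7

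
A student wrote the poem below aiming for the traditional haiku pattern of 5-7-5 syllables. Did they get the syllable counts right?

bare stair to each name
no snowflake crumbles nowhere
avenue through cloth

Yes

Line 1: bare (1), stair (1), to (1), each (1), name (1) → 5 ✓
Line 2: no (1), snowflake (2), crumbles (2), nowhere (2) → 7 ✓
Line 3: avenue (3), through (1), cloth (1) → 5 ✓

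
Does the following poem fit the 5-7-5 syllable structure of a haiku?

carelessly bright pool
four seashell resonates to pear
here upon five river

Line 1: carelessly(3) + bright(1) + pool(1) = 5 ✓
Line 2: four(1) + seashell(2) + resonates(3) + to(1) + pear(1) = 8 (expected 7)
Line 3: here(1) + upon(2) + five(1) + river(2) = 6 (expected 5)

No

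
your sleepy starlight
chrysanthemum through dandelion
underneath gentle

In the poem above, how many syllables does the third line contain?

The third line: underneath(3) + gentle(2) = 5

5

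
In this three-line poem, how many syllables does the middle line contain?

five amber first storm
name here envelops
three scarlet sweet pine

The middle line: name(1) + here(1) + envelops(3) = 5

5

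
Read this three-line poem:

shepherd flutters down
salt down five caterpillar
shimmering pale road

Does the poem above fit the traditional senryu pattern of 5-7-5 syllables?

Yes

Line 1: "shepherd flutters down": 2+2+1 = 5 ✓
Line 2: "salt down five caterpillar": 1+1+1+4 = 7 ✓
Line 3: "shimmering pale road": 3+1+1 = 5 ✓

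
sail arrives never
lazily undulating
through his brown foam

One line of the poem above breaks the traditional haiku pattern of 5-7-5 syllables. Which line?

Line 3

Line 1: sail(1) + arrives(2) + never(2) = 5 ✓
Line 2: lazily(3) + undulating(4) = 7 ✓
Line 3: through(1) + his(1) + brown(1) + foam(1) = 4 (expected 5)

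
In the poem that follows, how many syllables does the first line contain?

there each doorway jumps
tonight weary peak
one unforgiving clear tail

The first line: there (1), each (1), doorway (2), jumps (1) → 5

5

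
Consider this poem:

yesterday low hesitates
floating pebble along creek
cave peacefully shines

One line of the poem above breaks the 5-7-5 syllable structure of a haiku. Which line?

Line 1

Line 1: "yesterday low hesitates": 3+1+3 = 7 (expected 5)
Line 2: "floating pebble along creek": 2+2+2+1 = 7 ✓
Line 3: "cave peacefully shines": 1+3+1 = 5 ✓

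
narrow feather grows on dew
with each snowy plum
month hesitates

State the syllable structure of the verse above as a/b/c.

Line 1: narrow (2), feather (2), grows (1), on (1), dew (1) → 7
Line 2: with (1), each (1), snowy (2), plum (1) → 5
Line 3: month (1), hesitates (3) → 4

7/5/4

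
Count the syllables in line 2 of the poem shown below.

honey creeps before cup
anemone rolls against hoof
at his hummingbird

Line 2: anemone(4) + rolls(1) + against(2) + hoof(1) = 8

8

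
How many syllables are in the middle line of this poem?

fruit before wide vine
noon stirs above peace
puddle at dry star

5

The middle line: noon (1), stirs (1), above (2), peace (1) → 5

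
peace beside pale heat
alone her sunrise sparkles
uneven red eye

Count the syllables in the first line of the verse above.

The first line: "peace beside pale heat": 1+2+1+1 = 5

5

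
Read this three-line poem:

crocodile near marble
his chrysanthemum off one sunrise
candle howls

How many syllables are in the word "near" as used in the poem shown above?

1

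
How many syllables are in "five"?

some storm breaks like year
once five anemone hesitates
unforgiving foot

1

"five" has 1 syllable.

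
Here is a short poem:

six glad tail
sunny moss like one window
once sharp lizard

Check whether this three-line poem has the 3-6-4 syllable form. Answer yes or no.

Line 1: "six glad tail": 1+1+1 = 3 ✓
Line 2: "sunny moss like one window": 2+1+1+1+2 = 7 (expected 6)
Line 3: "once sharp lizard": 1+1+2 = 4 ✓

No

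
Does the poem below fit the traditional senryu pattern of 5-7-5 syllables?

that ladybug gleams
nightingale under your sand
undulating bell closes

Line 1: that (1), ladybug (3), gleams (1) → 5 ✓
Line 2: nightingale (3), under (2), your (1), sand (1) → 7 ✓
Line 3: undulating (4), bell (1), closes (2) → 7 (expected 5)

No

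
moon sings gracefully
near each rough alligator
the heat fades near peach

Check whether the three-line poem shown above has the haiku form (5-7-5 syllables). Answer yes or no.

Yes

Line 1: moon (1), sings (1), gracefully (3) → 5 ✓
Line 2: near (1), each (1), rough (1), alligator (4) → 7 ✓
Line 3: the (1), heat (1), fades (1), near (1), peach (1) → 5 ✓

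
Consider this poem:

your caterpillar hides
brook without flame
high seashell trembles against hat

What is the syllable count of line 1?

Line 1: your(1) + caterpillar(4) + hides(1) = 6

6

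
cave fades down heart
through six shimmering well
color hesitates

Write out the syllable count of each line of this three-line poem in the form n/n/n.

4/6/5

Line 1: cave(1) + fades(1) + down(1) + heart(1) = 4
Line 2: through(1) + six(1) + shimmering(3) + well(1) = 6
Line 3: color(2) + hesitates(3) = 5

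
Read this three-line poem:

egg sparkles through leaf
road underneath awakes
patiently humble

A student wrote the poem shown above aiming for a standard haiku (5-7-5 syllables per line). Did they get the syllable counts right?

Line 1: "egg sparkles through leaf": 1+2+1+1 = 5 ✓
Line 2: "road underneath awakes": 1+3+2 = 6 (expected 7)
Line 3: "patiently humble": 3+2 = 5 ✓

No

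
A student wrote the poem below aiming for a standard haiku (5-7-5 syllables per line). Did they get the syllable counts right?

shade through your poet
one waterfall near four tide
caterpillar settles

No

Line 1: shade (1), through (1), your (1), poet (2) → 5 ✓
Line 2: one (1), waterfall (3), near (1), four (1), tide (1) → 7 ✓
Line 3: caterpillar (4), settles (2) → 6 (expected 5)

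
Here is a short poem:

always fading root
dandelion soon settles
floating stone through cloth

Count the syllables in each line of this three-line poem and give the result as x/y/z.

5/7/5

Line 1: always (2), fading (2), root (1) → 5
Line 2: dandelion (4), soon (1), settles (2) → 7
Line 3: floating (2), stone (1), through (1), cloth (1) → 5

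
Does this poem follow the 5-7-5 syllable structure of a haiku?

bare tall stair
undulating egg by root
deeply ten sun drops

Line 1: bare (1), tall (1), stair (1) → 3 (expected 5)
Line 2: undulating (4), egg (1), by (1), root (1) → 7 ✓
Line 3: deeply (2), ten (1), sun (1), drops (1) → 5 ✓

No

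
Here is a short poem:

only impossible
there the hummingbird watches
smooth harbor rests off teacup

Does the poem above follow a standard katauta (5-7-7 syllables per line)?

No

Line 1: only(2) + impossible(4) = 6 (expected 5)
Line 2: there(1) + the(1) + hummingbird(3) + watches(2) = 7 ✓
Line 3: smooth(1) + harbor(2) + rests(1) + off(1) + teacup(2) = 7 ✓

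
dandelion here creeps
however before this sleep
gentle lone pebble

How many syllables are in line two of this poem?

Line two: however (3), before (2), this (1), sleep (1) → 7

7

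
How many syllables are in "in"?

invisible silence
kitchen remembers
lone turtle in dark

1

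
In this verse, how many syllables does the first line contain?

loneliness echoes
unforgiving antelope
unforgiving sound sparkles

The first line: "loneliness echoes": 3+2 = 5

5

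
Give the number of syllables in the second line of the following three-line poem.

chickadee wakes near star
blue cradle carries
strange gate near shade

The second line: blue (1), cradle (2), carries (2) → 5

5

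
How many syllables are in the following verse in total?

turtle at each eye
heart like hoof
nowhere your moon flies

13

Line 1: turtle (2), at (1), each (1), eye (1) → 5
Line 2: heart (1), like (1), hoof (1) → 3
Line 3: nowhere (2), your (1), moon (1), flies (1) → 5
Total: 5 + 3 + 5 = 13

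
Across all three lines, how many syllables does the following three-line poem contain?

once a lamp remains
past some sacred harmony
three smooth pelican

17

Line 1: once (1), a (1), lamp (1), remains (2) → 5
Line 2: past (1), some (1), sacred (2), harmony (3) → 7
Line 3: three (1), smooth (1), pelican (3) → 5
Total: 5 + 7 + 5 = 17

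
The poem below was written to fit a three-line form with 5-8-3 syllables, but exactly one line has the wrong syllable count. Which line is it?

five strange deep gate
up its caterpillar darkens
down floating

Line 1

Line 1: five (1), strange (1), deep (1), gate (1) → 4 (expected 5)
Line 2: up (1), its (1), caterpillar (4), darkens (2) → 8 ✓
Line 3: down (1), floating (2) → 3 ✓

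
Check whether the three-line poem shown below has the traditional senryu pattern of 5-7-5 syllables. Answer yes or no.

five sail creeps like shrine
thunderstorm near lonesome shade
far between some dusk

Yes

Line 1: five(1) + sail(1) + creeps(1) + like(1) + shrine(1) = 5 ✓
Line 2: thunderstorm(3) + near(1) + lonesome(2) + shade(1) = 7 ✓
Line 3: far(1) + between(2) + some(1) + dusk(1) = 5 ✓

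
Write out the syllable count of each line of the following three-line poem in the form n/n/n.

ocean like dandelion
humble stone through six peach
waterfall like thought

7/6/5

Line 1: ocean(2) + like(1) + dandelion(4) = 7
Line 2: humble(2) + stone(1) + through(1) + six(1) + peach(1) = 6
Line 3: waterfall(3) + like(1) + thought(1) = 5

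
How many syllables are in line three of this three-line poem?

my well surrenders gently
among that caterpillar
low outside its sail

Line three: low(1) + outside(2) + its(1) + sail(1) = 5

5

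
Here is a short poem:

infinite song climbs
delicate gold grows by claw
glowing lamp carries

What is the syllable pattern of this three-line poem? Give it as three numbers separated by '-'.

5-7-5

Line 1: "infinite song climbs": 3+1+1 = 5
Line 2: "delicate gold grows by claw": 3+1+1+1+1 = 7
Line 3: "glowing lamp carries": 2+1+2 = 5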